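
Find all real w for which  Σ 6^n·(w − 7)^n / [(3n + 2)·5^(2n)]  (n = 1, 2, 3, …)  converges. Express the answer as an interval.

[17/6, 67/6)

Apply the ratio test: |a_{n+1}| / |a_n| = [(3n + 2)/(3(n+1) + 2)] · 6/25, which tends to 6/25 as n → ∞.
Thus R = 1/(6/25) = 25/6.
Endpoint w = 67/6: the terms behave like c/n; limit comparison with the harmonic series gives divergence.
Check w = 17/6: convergence follows from the alternating series test (terms decrease monotonically to 0).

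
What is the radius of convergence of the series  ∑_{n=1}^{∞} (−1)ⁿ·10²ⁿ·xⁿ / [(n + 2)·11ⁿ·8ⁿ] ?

R = 22/25

The ratio of consecutive coefficients is [(n + 2)/((n+1) + 2)] · 100/(11·8) → 25/22.
The series converges when 25/22 · |x| < 1, giving R = 22/25.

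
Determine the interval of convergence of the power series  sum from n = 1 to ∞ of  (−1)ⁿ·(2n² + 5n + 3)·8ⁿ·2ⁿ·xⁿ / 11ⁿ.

Apply the ratio test: |a_{n+1}| / |a_n| = [(2(n+1)² + 5(n+1) + 3)/(2n² + 5n + 3)] · 8·2/11, which tends to 16/11 as n → ∞.
The series converges when 16/11 · |x| < 1, giving R = 11/16.
When x = 11/16, the n-th term does not approach 0; divergence by the term test.
At x = -11/16: the n-th term does not approach 0; divergence by the term test.

(-11/16, 11/16)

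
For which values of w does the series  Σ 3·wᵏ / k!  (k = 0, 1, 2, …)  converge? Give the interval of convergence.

By the ratio test, |a_{k+1}/a_k| = 3/3 · 1/(k+1) → 0.
Since the limit is 0 < 1 for every w, the series converges on all of ℝ and R = ∞.

(−∞, ∞)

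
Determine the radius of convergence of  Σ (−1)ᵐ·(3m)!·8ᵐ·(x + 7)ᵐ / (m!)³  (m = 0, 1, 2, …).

R = 1/216

By the ratio test, |a_{m+1}/a_m| = (3m+1)·(3m+2)·(3m+3)/(m+1)³ · 8 → 216.
Thus R = 1/(216) = 1/216.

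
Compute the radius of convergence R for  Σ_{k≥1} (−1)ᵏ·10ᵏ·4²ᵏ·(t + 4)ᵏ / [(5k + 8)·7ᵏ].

Ratio test: |a_{k+1}/a_k| = [(5k + 8)/(5(k+1) + 8)] · 10·16/7 → 160/7 as k → ∞.
Thus R = 1/(160/7) = 7/160.

R = 7/160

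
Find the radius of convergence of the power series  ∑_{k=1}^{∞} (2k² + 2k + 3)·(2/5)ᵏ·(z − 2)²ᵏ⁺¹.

R = √10/2

By the ratio test, |a_{k+1}/a_k| = [(2(k+1)² + 2(k+1) + 3)/(2k² + 2k + 3)] · 2/5 → 2/5.
Since the exponent of (z − 2) increases by 2 each term, convergence requires |z − 2|² < 5/2, hence R = √10/2.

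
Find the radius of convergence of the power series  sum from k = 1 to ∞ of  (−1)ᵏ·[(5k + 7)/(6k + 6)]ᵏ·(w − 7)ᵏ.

R = 6/5

Root test: |a_k|^(1/k) = (5k + 7)/(6k + 6) → 5/6.
Thus R = 1/(5/6) = 6/5.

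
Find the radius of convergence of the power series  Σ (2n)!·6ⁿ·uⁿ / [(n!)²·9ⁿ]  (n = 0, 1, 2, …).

R = 3/8

By the ratio test, |a_{n+1}/a_n| = (2n+1)·(2n+2)/(n+1)² · 6/9 → 8/3.
Thus R = 1/(8/3) = 3/8.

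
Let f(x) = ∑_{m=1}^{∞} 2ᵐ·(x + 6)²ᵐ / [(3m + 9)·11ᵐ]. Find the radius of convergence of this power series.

By the ratio test, |a_{m+1}/a_m| = [(3m + 9)/(3(m+1) + 9)] · 2/11 → 2/11.
Writing y = (x + 6)², the series in y has radius 11/2, so |x + 6| < √(11/2) and R = √22/2.

R = √22/2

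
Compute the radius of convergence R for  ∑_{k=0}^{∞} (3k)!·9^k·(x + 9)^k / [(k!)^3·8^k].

R = 8/243

Ratio test: |a_{k+1}/a_k| = (3k+1)·(3k+2)·(3k+3)/(k+1)³ · 9/8 → 243/8 as k → ∞.
Hence the series converges for |x + 9| < 1/(243/8) = 8/243, so the radius of convergence is 8/243.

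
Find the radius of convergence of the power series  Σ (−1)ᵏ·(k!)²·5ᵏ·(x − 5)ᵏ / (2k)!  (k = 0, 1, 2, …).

By the ratio test, |a_{k+1}/a_k| = (k+1)²/[(2k+1)·(2k+2)] · 5 → 5/4.
The series converges when 5/4 · |x − 5| < 1, giving R = 4/5.

R = 4/5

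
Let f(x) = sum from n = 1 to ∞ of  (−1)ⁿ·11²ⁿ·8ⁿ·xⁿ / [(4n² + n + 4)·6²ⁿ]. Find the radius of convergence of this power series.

R = 9/242

By the ratio test, |a_{n+1}/a_n| = [(4n² + n + 4)/(4(n+1)² + (n+1) + 4)] · 121·8/36 → 242/9.
Convergence for |x| · 242/9 < 1, i.e. |x| < 9/242. So R = 9/242.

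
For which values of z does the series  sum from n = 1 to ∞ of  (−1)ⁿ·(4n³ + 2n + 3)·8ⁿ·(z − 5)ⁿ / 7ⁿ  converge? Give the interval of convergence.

(33/8, 47/8)

Ratio test: |a_{n+1}/a_n| = [(4(n+1)³ + 2(n+1) + 3)/(4n³ + 2n + 3)] · 8/7 → 8/7 as n → ∞.
Hence the series converges for |z − 5| < 1/(8/7) = 7/8, so the radius of convergence is 7/8.
At z = 47/8: the terms have absolute value of order n³, which does not tend to 0, so the series diverges by the divergence test.
At z = 33/8: the terms do not tend to 0, so the series diverges.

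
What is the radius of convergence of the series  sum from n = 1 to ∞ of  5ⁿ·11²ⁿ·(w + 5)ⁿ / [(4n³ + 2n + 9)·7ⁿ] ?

R = 7/605

The ratio of consecutive coefficients is [(4n³ + 2n + 9)/(4(n+1)³ + 2(n+1) + 9)] · 5·121/7 → 605/7.
Hence the series converges for |w + 5| < 1/(605/7) = 7/605, so the radius of convergence is 7/605.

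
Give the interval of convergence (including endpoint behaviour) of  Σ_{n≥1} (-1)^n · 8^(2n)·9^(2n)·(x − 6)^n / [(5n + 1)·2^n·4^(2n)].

Ratio test: |a_{n+1}/a_n| = [(5n + 1)/(5(n+1) + 1)] · 64·81/(2·16) → 162 as n → ∞.
Hence the series converges for |x − 6| < 1/(162) = 1/162, so the radius of convergence is 1/162.
Check x = 973/162: an alternating series whose terms decrease to 0 in absolute value, so it converges by the Leibniz criterion.
When x = 971/162, the terms behave like c/n; limit comparison with the harmonic series gives divergence.

(971/162, 973/162]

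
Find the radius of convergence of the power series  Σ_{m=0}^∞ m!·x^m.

Ratio test: |a_{m+1}/a_m| = (m+1) → ∞ as m → ∞.
The ratio grows without bound, so the series diverges whenever x ≠ 0; it converges only at x = 0. R = 0.

R = 0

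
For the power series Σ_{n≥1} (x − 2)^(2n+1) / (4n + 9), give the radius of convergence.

Apply the ratio test: |a_{n+1}| / |a_n| = (4n + 9)/(4(n+1) + 9), which tends to 1 as n → ∞.
Successive powers of (x − 2) differ by 2, so the series converges when |x − 2|² · 1 < 1, i.e. |x − 2| < √(1) = 1. So R = 1.

R = 1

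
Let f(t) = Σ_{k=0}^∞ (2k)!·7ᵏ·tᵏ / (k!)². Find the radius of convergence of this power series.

R = 1/28

By the ratio test, |a_{k+1}/a_k| = (2k+1)·(2k+2)/(k+1)² · 7 → 28.
The series converges when 28 · |t| < 1, giving R = 1/28.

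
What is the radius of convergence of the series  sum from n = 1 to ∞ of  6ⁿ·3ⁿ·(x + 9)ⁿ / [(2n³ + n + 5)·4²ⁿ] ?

Ratio test: |a_{n+1}/a_n| = [(2n³ + n + 5)/(2(n+1)³ + (n+1) + 5)] · 6·3/16 → 9/8 as n → ∞.
Hence the series converges for |x + 9| < 1/(9/8) = 8/9, so the radius of convergence is 8/9.

R = 8/9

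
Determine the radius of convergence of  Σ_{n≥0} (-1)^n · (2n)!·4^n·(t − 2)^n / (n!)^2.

Apply the ratio test: |a_{n+1}| / |a_n| = (2n+1)·(2n+2)/(n+1)² · 4, which tends to 16 as n → ∞.
Thus R = 1/(16) = 1/16.

R = 1/16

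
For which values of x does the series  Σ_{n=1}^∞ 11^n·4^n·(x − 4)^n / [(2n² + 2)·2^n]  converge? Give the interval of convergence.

Ratio test: |a_{n+1}/a_n| = [(2n² + 2)/(2(n+1)² + 2)] · 11·4/2 → 22 as n → ∞.
Hence the series converges for |x − 4| < 1/(22) = 1/22, so the radius of convergence is 1/22.
At x = 89/22: the terms are on the order of 1/n², so the series converges absolutely by comparison with the p-series (p = 2 > 1).
Endpoint x = 87/22: the series is dominated by a constant times Σ 1/n², which converges (p = 2 > 1).

[87/22, 89/22]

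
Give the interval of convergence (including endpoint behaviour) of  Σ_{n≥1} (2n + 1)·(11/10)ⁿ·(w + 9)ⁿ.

Apply the ratio test: |a_{n+1}| / |a_n| = [(2(n+1) + 1)/(2n + 1)] · 11/10, which tends to 11/10 as n → ∞.
Convergence for |w + 9| · 11/10 < 1, i.e. |w + 9| < 10/11. So R = 10/11.
Endpoint w = -89/11: the n-th term does not approach 0; divergence by the term test.
Check w = -109/11: the terms have absolute value of order n, which does not tend to 0, so the series diverges by the divergence test.

(-109/11, -89/11)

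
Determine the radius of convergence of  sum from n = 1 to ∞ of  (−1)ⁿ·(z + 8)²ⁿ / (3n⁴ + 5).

R = 1

Apply the ratio test: |a_{n+1}| / |a_n| = (3n⁴ + 5)/(3(n+1)⁴ + 5), which tends to 1 as n → ∞.
Writing y = (z + 8)², the series in y has radius 1, so |z + 8| < √(1) = 1 and R = 1.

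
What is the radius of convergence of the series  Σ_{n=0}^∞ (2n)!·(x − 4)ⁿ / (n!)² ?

Ratio test: |a_{n+1}/a_n| = (2n+1)·(2n+2)/(n+1)² → 4 as n → ∞.
Hence the series converges for |x − 4| < 1/(4) = 1/4, so the radius of convergence is 1/4.

R = 1/4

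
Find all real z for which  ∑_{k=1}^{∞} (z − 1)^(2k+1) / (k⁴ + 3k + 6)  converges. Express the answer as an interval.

Apply the ratio test: |a_{k+1}| / |a_k| = (k⁴ + 3k + 6)/((k+1)⁴ + 3(k+1) + 6), which tends to 1 as k → ∞.
Writing y = (z − 1)², the series in y has radius 1, so |z − 1| < √(1) = 1 and R = 1.
When z = 2, the terms are on the order of 1/k⁴, so the series converges absolutely by comparison with the p-series (p = 4 > 1).
Check z = 0: the terms are on the order of 1/k⁴, so the series converges absolutely by comparison with the p-series (p = 4 > 1).

[0, 2]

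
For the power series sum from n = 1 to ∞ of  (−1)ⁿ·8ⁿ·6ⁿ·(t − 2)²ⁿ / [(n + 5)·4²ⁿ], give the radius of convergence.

Apply the ratio test: |a_{n+1}| / |a_n| = [(n + 5)/((n+1) + 5)] · 8·6/16, which tends to 3 as n → ∞.
Successive powers of (t − 2) differ by 2, so the series converges when |t − 2|² · 3 < 1, i.e. |t − 2| < √(1/3). So R = √3/3.

R = √3/3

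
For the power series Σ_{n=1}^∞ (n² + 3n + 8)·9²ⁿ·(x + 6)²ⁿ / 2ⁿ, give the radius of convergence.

R = √2/9

Apply the ratio test: |a_{n+1}| / |a_n| = [((n+1)² + 3(n+1) + 8)/(n² + 3n + 8)] · 81/2, which tends to 81/2 as n → ∞.
Successive powers of (x + 6) differ by 2, so the series converges when |x + 6|² · 81/2 < 1, i.e. |x + 6| < √(2/81). So R = √2/9.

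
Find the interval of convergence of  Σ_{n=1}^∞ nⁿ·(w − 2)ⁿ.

Applying the root test, |a_n|^(1/n) = n → ∞.
Since the n-th root of |a_n| is unbounded, the series converges only at w = 2; R = 0.

{2}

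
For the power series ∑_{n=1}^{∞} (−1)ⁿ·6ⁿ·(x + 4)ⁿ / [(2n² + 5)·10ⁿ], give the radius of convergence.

The ratio of consecutive coefficients is [(2n² + 5)/(2(n+1)² + 5)] · 6/10 → 3/5.
Hence the series converges for |x + 4| < 1/(3/5) = 5/3, so the radius of convergence is 5/3.

R = 5/3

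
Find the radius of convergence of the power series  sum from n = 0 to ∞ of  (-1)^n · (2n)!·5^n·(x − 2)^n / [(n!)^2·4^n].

R = 1/5

The ratio of consecutive coefficients is (2n+1)·(2n+2)/(n+1)² · 5/4 → 5.
Hence the series converges for |x − 2| < 1/(5) = 1/5, so the radius of convergence is 1/5.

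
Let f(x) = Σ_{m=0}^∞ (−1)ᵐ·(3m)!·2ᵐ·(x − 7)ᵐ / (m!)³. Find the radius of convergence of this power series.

Ratio test: |a_{m+1}/a_m| = (3m+1)·(3m+2)·(3m+3)/(m+1)³ · 2 → 54 as m → ∞.
Convergence for |x − 7| · 54 < 1, i.e. |x − 7| < 1/54. So R = 1/54.

R = 1/54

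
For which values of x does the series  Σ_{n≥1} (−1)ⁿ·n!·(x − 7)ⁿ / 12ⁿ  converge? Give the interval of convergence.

Apply the ratio test: |a_{n+1}| / |a_n| = (n+1) · 1/12, which tends to ∞ as n → ∞.
The terms grow without bound for any (x − 7) ≠ 0, so R = 0 (convergence only at x = 7).

{7}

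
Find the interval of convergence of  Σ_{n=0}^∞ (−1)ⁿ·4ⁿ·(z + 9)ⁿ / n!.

(−∞, ∞)

By the ratio test, |a_{n+1}/a_n| = 4 · 1/(n+1) → 0.
The limit is 0, so the series converges for all z; R = ∞.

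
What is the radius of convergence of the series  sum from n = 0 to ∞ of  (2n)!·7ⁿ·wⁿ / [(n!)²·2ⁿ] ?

R = 1/14

Apply the ratio test: |a_{n+1}| / |a_n| = (2n+1)·(2n+2)/(n+1)² · 7/2, which tends to 14 as n → ∞.
Convergence for |w| · 14 < 1, i.e. |w| < 1/14. So R = 1/14.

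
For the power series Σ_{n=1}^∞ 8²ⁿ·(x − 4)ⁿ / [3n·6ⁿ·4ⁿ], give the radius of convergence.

Ratio test: |a_{n+1}/a_n| = [3n/3(n+1)] · 64/(6·4) → 8/3 as n → ∞.
The series converges when 8/3 · |x − 4| < 1, giving R = 3/8.

R = 3/8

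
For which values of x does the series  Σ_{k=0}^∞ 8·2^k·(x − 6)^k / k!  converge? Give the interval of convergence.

Ratio test: |a_{k+1}/a_k| = 8/8 · 2 · 1/(k+1) → 0 as k → ∞.
Since the limit is 0 < 1 for every x, the series converges on all of ℝ and R = ∞.

(−∞, ∞)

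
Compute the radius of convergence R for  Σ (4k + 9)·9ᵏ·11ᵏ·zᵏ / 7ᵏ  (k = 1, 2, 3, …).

R = 7/99

The ratio of consecutive coefficients is [(4(k+1) + 9)/(4k + 9)] · 9·11/7 → 99/7.
Hence the series converges for |z| < 1/(99/7) = 7/99, so the radius of convergence is 7/99.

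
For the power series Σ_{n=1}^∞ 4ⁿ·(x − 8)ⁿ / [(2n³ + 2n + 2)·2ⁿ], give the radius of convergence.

R = 1/2

By the ratio test, |a_{n+1}/a_n| = [(2n³ + 2n + 2)/(2(n+1)³ + 2(n+1) + 2)] · 4/2 → 2.
Thus R = 1/(2) = 1/2.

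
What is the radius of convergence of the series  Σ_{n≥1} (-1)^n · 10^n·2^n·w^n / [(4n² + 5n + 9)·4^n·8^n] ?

By the ratio test, |a_{n+1}/a_n| = [(4n² + 5n + 9)/(4(n+1)² + 5(n+1) + 9)] · 10·2/(4·8) → 5/8.
Hence the series converges for |w| < 1/(5/8) = 8/5, so the radius of convergence is 8/5.

R = 8/5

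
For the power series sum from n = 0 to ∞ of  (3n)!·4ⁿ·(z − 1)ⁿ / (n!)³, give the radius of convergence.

R = 1/108

The ratio of consecutive coefficients is (3n+1)·(3n+2)·(3n+3)/(n+1)³ · 4 → 108.
Hence the series converges for |z − 1| < 1/(108) = 1/108, so the radius of convergence is 1/108.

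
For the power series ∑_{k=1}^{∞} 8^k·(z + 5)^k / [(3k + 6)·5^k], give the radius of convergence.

R = 5/8

Ratio test: |a_{k+1}/a_k| = [(3k + 6)/(3(k+1) + 6)] · 8/5 → 8/5 as k → ∞.
Thus R = 1/(8/5) = 5/8.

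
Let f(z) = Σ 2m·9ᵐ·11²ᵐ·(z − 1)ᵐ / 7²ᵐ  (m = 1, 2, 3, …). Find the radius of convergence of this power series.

Apply the ratio test: |a_{m+1}| / |a_m| = [2(m+1)/2m] · 9·121/49, which tends to 1089/49 as m → ∞.
The series converges when 1089/49 · |z − 1| < 1, giving R = 49/1089.

R = 49/1089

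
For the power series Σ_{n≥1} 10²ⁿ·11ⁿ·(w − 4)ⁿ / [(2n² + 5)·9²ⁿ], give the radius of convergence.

Apply the ratio test: |a_{n+1}| / |a_n| = [(2n² + 5)/(2(n+1)² + 5)] · 100·11/81, which tends to 1100/81 as n → ∞.
The series converges when 1100/81 · |w − 4| < 1, giving R = 81/1100.

R = 81/1100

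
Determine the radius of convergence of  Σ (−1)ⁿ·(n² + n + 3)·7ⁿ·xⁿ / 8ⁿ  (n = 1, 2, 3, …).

The ratio of consecutive coefficients is [((n+1)² + (n+1) + 3)/(n² + n + 3)] · 7/8 → 7/8.
Hence the series converges for |x| < 1/(7/8) = 8/7, so the radius of convergence is 8/7.

R = 8/7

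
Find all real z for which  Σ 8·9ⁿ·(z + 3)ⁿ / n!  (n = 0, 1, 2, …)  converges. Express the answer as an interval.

The ratio of consecutive coefficients is 8/8 · 9 · 1/(n+1) → 0.
Since the limit is 0 < 1 for every z, the series converges on all of ℝ and R = ∞.

(−∞, ∞)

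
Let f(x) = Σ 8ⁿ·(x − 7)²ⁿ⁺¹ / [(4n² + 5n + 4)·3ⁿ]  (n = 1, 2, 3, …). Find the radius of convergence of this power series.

By the ratio test, |a_{n+1}/a_n| = [(4n² + 5n + 4)/(4(n+1)² + 5(n+1) + 4)] · 8/3 → 8/3.
Since the exponent of (x − 7) increases by 2 each term, convergence requires |x − 7|² < 3/8, hence R = √6/4.

R = √6/4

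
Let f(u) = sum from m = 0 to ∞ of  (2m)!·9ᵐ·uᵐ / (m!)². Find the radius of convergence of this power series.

R = 1/36

Apply the ratio test: |a_{m+1}| / |a_m| = (2m+1)·(2m+2)/(m+1)² · 9, which tends to 36 as m → ∞.
Thus R = 1/(36) = 1/36.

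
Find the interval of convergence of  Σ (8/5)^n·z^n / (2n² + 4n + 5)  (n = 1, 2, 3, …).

[-5/8, 5/8]

Ratio test: |a_{n+1}/a_n| = [(2n² + 4n + 5)/(2(n+1)² + 4(n+1) + 5)] · 8/5 → 8/5 as n → ∞.
Convergence for |z| · 8/5 < 1, i.e. |z| < 5/8. So R = 5/8.
Endpoint z = 5/8: the series is dominated by a constant times Σ 1/n², which converges (p = 2 > 1).
Endpoint z = -5/8: the series is dominated by a constant times Σ 1/n², which converges (p = 2 > 1).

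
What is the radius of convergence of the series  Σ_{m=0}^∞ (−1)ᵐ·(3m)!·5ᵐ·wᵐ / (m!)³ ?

R = 1/135

Ratio test: |a_{m+1}/a_m| = (3m+1)·(3m+2)·(3m+3)/(m+1)³ · 5 → 135 as m → ∞.
Hence the series converges for |w| < 1/(135) = 1/135, so the radius of convergence is 1/135.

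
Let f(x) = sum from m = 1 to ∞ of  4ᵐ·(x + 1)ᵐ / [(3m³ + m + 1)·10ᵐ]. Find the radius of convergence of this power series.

R = 5/2

By the ratio test, |a_{m+1}/a_m| = [(3m³ + m + 1)/(3(m+1)³ + (m+1) + 1)] · 4/10 → 2/5.
Convergence for |x + 1| · 2/5 < 1, i.e. |x + 1| < 5/2. So R = 5/2.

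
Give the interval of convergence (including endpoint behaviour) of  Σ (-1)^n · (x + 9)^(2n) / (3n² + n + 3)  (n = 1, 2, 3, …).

[-10, -8]

Ratio test: |a_{n+1}/a_n| = (3n² + n + 3)/(3(n+1)² + (n+1) + 3) → 1 as n → ∞.
Writing y = (x + 9)², the series in y has radius 1, so |x + 9| < √(1) = 1 and R = 1.
Endpoint x = -8: absolute convergence follows by limit comparison with Σ 1/n².
At x = -10: the series is dominated by a constant times Σ 1/n², which converges (p = 2 > 1).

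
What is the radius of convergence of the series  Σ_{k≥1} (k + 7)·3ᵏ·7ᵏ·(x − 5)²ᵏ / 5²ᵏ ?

By the ratio test, |a_{k+1}/a_k| = [((k+1) + 7)/(k + 7)] · 3·7/25 → 21/25.
Successive powers of (x − 5) differ by 2, so the series converges when |x − 5|² · 21/25 < 1, i.e. |x − 5| < √(25/21). So R = 5√21/21.

R = 5√21/21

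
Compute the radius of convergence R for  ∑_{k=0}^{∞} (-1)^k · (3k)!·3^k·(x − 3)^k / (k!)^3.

The ratio of consecutive coefficients is (3k+1)·(3k+2)·(3k+3)/(k+1)³ · 3 → 81.
Thus R = 1/(81) = 1/81.

R = 1/81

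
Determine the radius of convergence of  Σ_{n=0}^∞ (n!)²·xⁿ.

By the ratio test, |a_{n+1}/a_n| = (n+1)² → ∞.
The ratio grows without bound, so the series diverges whenever x ≠ 0; it converges only at x = 0. R = 0.

R = 0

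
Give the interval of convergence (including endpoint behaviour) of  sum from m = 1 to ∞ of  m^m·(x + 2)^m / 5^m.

Applying the root test, |a_m|^(1/m) = m/5 → ∞.
Since the m-th root of |a_m| is unbounded, the series converges only at x = -2; R = 0.

{-2}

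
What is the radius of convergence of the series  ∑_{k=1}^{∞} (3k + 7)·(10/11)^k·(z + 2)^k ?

R = 11/10

The ratio of consecutive coefficients is [(3(k+1) + 7)/(3k + 7)] · 10/11 → 10/11.
Hence the series converges for |z + 2| < 1/(10/11) = 11/10, so the radius of convergence is 11/10.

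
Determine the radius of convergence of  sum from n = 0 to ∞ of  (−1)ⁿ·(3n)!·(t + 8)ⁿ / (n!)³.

By the ratio test, |a_{n+1}/a_n| = (3n+1)·(3n+2)·(3n+3)/(n+1)³ → 27.
Hence the series converges for |t + 8| < 1/(27) = 1/27, so the radius of convergence is 1/27.

R = 1/27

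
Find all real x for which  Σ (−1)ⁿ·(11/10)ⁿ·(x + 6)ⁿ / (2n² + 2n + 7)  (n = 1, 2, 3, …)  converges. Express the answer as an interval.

[-76/11, -56/11]

By the ratio test, |a_{n+1}/a_n| = [(2n² + 2n + 7)/(2(n+1)² + 2(n+1) + 7)] · 11/10 → 11/10.
Hence the series converges for |x + 6| < 1/(11/10) = 10/11, so the radius of convergence is 10/11.
Endpoint x = -56/11: the terms are on the order of 1/n², so the series converges absolutely by comparison with the p-series (p = 2 > 1).
When x = -76/11, absolute convergence follows by limit comparison with Σ 1/n².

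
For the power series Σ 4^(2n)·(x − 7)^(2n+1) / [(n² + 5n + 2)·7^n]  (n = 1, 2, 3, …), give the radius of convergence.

Apply the ratio test: |a_{n+1}| / |a_n| = [(n² + 5n + 2)/((n+1)² + 5(n+1) + 2)] · 16/7, which tends to 16/7 as n → ∞.
Since the exponent of (x − 7) increases by 2 each term, convergence requires |x − 7|² < 7/16, hence R = √7/4.

R = √7/4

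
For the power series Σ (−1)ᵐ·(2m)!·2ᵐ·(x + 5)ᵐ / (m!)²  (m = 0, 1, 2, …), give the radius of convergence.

R = 1/8

The ratio of consecutive coefficients is (2m+1)·(2m+2)/(m+1)² · 2 → 8.
Hence the series converges for |x + 5| < 1/(8) = 1/8, so the radius of convergence is 1/8.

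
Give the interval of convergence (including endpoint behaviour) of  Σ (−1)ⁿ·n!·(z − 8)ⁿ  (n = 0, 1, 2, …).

{8}

By the ratio test, |a_{n+1}/a_n| = (n+1) → ∞.
The terms grow without bound for any (z − 8) ≠ 0, so R = 0 (convergence only at z = 8).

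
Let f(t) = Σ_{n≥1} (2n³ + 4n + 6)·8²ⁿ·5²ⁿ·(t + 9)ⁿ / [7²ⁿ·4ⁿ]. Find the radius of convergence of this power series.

R = 49/400

By the ratio test, |a_{n+1}/a_n| = [(2(n+1)³ + 4(n+1) + 6)/(2n³ + 4n + 6)] · 64·25/(49·4) → 400/49.
The series converges when 400/49 · |t + 9| < 1, giving R = 49/400.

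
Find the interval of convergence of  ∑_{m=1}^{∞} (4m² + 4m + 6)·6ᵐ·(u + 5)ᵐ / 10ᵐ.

(-20/3, -10/3)

Apply the ratio test: |a_{m+1}| / |a_m| = [(4(m+1)² + 4(m+1) + 6)/(4m² + 4m + 6)] · 6/10, which tends to 3/5 as m → ∞.
Thus R = 1/(3/5) = 5/3.
When u = -10/3, the terms do not tend to 0, so the series diverges.
Endpoint u = -20/3: the terms have absolute value of order m², which does not tend to 0, so the series diverges by the divergence test.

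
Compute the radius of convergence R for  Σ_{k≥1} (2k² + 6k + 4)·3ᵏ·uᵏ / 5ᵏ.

R = 5/3

The ratio of consecutive coefficients is [(2(k+1)² + 6(k+1) + 4)/(2k² + 6k + 4)] · 3/5 → 3/5.
Hence the series converges for |u| < 1/(3/5) = 5/3, so the radius of convergence is 5/3.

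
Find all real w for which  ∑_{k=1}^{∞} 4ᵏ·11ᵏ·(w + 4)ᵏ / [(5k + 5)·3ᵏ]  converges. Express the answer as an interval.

[-179/44, -173/44)

Ratio test: |a_{k+1}/a_k| = [(5k + 5)/(5(k+1) + 5)] · 4·11/3 → 44/3 as k → ∞.
Thus R = 1/(44/3) = 3/44.
Endpoint w = -173/44: the terms are asymptotic to a nonzero constant times 1/k, so the series diverges by limit comparison with Σ 1/k.
Endpoint w = -179/44: convergence follows from the alternating series test (terms decrease monotonically to 0).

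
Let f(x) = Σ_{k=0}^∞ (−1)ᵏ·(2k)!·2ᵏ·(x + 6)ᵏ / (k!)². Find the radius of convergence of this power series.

The ratio of consecutive coefficients is (2k+1)·(2k+2)/(k+1)² · 2 → 8.
Hence the series converges for |x + 6| < 1/(8) = 1/8, so the radius of convergence is 1/8.

R = 1/8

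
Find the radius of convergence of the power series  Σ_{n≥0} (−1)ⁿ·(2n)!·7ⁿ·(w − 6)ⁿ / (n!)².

R = 1/28

By the ratio test, |a_{n+1}/a_n| = (2n+1)·(2n+2)/(n+1)² · 7 → 28.
The series converges when 28 · |w − 6| < 1, giving R = 1/28.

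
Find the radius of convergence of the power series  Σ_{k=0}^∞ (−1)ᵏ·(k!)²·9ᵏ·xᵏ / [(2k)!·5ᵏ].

R = 20/9

Apply the ratio test: |a_{k+1}| / |a_k| = (k+1)²/[(2k+1)·(2k+2)] · 9/5, which tends to 9/20 as k → ∞.
The series converges when 9/20 · |x| < 1, giving R = 20/9.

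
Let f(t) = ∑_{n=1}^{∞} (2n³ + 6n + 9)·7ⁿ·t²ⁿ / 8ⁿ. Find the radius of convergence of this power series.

Apply the ratio test: |a_{n+1}| / |a_n| = [(2(n+1)³ + 6(n+1) + 9)/(2n³ + 6n + 9)] · 7/8, which tends to 7/8 as n → ∞.
Since the exponent of t increases by 2 each term, convergence requires |t|² < 8/7, hence R = 2√14/7.

R = 2√14/7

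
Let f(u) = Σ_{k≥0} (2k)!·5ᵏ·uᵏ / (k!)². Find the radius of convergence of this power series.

By the ratio test, |a_{k+1}/a_k| = (2k+1)·(2k+2)/(k+1)² · 5 → 20.
The series converges when 20 · |u| < 1, giving R = 1/20.

R = 1/20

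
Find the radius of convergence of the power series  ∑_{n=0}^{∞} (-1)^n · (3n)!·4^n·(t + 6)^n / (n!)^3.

The ratio of consecutive coefficients is (3n+1)·(3n+2)·(3n+3)/(n+1)³ · 4 → 108.
Thus R = 1/(108) = 1/108.

R = 1/108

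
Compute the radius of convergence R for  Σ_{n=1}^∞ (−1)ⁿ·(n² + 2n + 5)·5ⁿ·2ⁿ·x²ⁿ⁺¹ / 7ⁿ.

Ratio test: |a_{n+1}/a_n| = [((n+1)² + 2(n+1) + 5)/(n² + 2n + 5)] · 5·2/7 → 10/7 as n → ∞.
Since the exponent of x increases by 2 each term, convergence requires |x|² < 7/10, hence R = √70/10.

R = √70/10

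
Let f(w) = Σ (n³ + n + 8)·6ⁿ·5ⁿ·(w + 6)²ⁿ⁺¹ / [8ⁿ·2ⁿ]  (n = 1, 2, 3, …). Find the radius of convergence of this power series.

The ratio of consecutive coefficients is [((n+1)³ + (n+1) + 8)/(n³ + n + 8)] · 6·5/(8·2) → 15/8.
Writing y = (w + 6)², the series in y has radius 8/15, so |w + 6| < √(8/15) and R = 2√30/15.

R = 2√30/15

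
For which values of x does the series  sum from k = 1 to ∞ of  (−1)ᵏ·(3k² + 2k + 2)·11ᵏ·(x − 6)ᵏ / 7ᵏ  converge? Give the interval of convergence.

Apply the ratio test: |a_{k+1}| / |a_k| = [(3(k+1)² + 2(k+1) + 2)/(3k² + 2k + 2)] · 11/7, which tends to 11/7 as k → ∞.
Convergence for |x − 6| · 11/7 < 1, i.e. |x − 6| < 7/11. So R = 7/11.
Endpoint x = 73/11: the k-th term does not approach 0; divergence by the term test.
Check x = 59/11: the terms do not tend to 0, so the series diverges.

(59/11, 73/11)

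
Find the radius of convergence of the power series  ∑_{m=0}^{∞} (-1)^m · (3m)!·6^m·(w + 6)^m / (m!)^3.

R = 1/162

The ratio of consecutive coefficients is (3m+1)·(3m+2)·(3m+3)/(m+1)³ · 6 → 162.
The series converges when 162 · |w + 6| < 1, giving R = 1/162.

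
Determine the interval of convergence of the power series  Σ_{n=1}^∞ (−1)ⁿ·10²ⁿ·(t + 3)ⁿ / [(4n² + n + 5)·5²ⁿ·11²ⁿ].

By the ratio test, |a_{n+1}/a_n| = [(4n² + n + 5)/(4(n+1)² + (n+1) + 5)] · 100/(25·121) → 4/121.
Thus R = 1/(4/121) = 121/4.
Endpoint t = 109/4: the terms are on the order of 1/n², so the series converges absolutely by comparison with the p-series (p = 2 > 1).
At t = -133/4: absolute convergence follows by limit comparison with Σ 1/n².

[-133/4, 109/4]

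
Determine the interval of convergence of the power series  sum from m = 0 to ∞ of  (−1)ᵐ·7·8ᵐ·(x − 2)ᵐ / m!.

By the ratio test, |a_{m+1}/a_m| = 7/7 · 8 · 1/(m+1) → 0.
The limit is 0, so the series converges for all x; R = ∞.

(−∞, ∞)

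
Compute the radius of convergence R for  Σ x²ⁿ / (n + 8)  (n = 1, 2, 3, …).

R = 1

Apply the ratio test: |a_{n+1}| / |a_n| = (n + 8)/((n+1) + 8), which tends to 1 as n → ∞.
Successive powers of x differ by 2, so the series converges when |x|² · 1 < 1, i.e. |x| < √(1) = 1. So R = 1.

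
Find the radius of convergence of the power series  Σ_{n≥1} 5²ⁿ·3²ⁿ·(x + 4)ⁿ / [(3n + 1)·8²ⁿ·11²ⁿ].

By the ratio test, |a_{n+1}/a_n| = [(3n + 1)/(3(n+1) + 1)] · 25·9/(64·121) → 225/7744.
The series converges when 225/7744 · |x + 4| < 1, giving R = 7744/225.

R = 7744/225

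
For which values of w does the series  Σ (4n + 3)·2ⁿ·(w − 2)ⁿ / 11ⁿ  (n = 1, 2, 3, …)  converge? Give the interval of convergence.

(-7/2, 15/2)

By the ratio test, |a_{n+1}/a_n| = [(4(n+1) + 3)/(4n + 3)] · 2/11 → 2/11.
Convergence for |w − 2| · 2/11 < 1, i.e. |w − 2| < 11/2. So R = 11/2.
Check w = 15/2: the n-th term does not approach 0; divergence by the term test.
Check w = -7/2: the terms do not tend to 0, so the series diverges.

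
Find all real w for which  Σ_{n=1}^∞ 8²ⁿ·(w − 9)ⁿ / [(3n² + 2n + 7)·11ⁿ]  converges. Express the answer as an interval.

The ratio of consecutive coefficients is [(3n² + 2n + 7)/(3(n+1)² + 2(n+1) + 7)] · 64/11 → 64/11.
Hence the series converges for |w − 9| < 1/(64/11) = 11/64, so the radius of convergence is 11/64.
Endpoint w = 587/64: the series is dominated by a constant times Σ 1/n², which converges (p = 2 > 1).
Endpoint w = 565/64: the terms are on the order of 1/n², so the series converges absolutely by comparison with the p-series (p = 2 > 1).

[565/64, 587/64]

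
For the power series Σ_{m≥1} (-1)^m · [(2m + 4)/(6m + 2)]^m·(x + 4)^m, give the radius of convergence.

Applying the root test, |a_m|^(1/m) = (2m + 4)/(6m + 2) → 1/3.
Thus R = 1/(1/3) = 3.

R = 3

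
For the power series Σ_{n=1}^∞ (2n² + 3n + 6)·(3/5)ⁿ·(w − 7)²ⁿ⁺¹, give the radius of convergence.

By the ratio test, |a_{n+1}/a_n| = [(2(n+1)² + 3(n+1) + 6)/(2n² + 3n + 6)] · 3/5 → 3/5.
Writing y = (w − 7)², the series in y has radius 5/3, so |w − 7| < √(5/3) and R = √15/3.

R = √15/3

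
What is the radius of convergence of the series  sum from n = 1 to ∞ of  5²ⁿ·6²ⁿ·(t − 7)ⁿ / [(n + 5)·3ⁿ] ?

Apply the ratio test: |a_{n+1}| / |a_n| = [(n + 5)/((n+1) + 5)] · 25·36/3, which tends to 300 as n → ∞.
Convergence for |t − 7| · 300 < 1, i.e. |t − 7| < 1/300. So R = 1/300.

R = 1/300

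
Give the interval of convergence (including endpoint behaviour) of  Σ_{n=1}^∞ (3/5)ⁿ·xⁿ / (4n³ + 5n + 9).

The ratio of consecutive coefficients is [(4n³ + 5n + 9)/(4(n+1)³ + 5(n+1) + 9)] · 3/5 → 3/5.
Hence the series converges for |x| < 1/(3/5) = 5/3, so the radius of convergence is 5/3.
Check x = 5/3: absolute convergence follows by limit comparison with Σ 1/n³.
Endpoint x = -5/3: absolute convergence follows by limit comparison with Σ 1/n³.

[-5/3, 5/3]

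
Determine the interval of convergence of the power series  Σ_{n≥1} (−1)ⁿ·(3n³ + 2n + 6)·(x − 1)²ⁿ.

(0, 2)

Ratio test: |a_{n+1}/a_n| = (3(n+1)³ + 2(n+1) + 6)/(3n³ + 2n + 6) → 1 as n → ∞.
Writing y = (x − 1)², the series in y has radius 1, so |x − 1| < √(1) = 1 and R = 1.
When x = 2, the terms do not tend to 0, so the series diverges.
At x = 0: the terms have absolute value of order n³, which does not tend to 0, so the series diverges by the divergence test.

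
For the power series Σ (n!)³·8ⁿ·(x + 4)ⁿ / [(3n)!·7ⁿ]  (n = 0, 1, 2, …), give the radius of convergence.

The ratio of consecutive coefficients is (n+1)³/[(3n+1)·(3n+2)·(3n+3)] · 8/7 → 8/189.
Convergence for |x + 4| · 8/189 < 1, i.e. |x + 4| < 189/8. So R = 189/8.

R = 189/8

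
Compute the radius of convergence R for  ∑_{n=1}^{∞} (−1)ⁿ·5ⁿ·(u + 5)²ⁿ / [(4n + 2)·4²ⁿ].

Apply the ratio test: |a_{n+1}| / |a_n| = [(4n + 2)/(4(n+1) + 2)] · 5/16, which tends to 5/16 as n → ∞.
Since the exponent of (u + 5) increases by 2 each term, convergence requires |u + 5|² < 16/5, hence R = 4√5/5.

R = 4√5/5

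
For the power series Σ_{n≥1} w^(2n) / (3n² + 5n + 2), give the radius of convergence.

R = 1

Ratio test: |a_{n+1}/a_n| = (3n² + 5n + 2)/(3(n+1)² + 5(n+1) + 2) → 1 as n → ∞.
Successive powers of w differ by 2, so the series converges when |w|² · 1 < 1, i.e. |w| < √(1) = 1. So R = 1.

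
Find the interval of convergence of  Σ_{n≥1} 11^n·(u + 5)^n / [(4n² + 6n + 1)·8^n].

Apply the ratio test: |a_{n+1}| / |a_n| = [(4n² + 6n + 1)/(4(n+1)² + 6(n+1) + 1)] · 11/8, which tends to 11/8 as n → ∞.
The series converges when 11/8 · |u + 5| < 1, giving R = 8/11.
When u = -47/11, the series is dominated by a constant times Σ 1/n², which converges (p = 2 > 1).
When u = -63/11, absolute convergence follows by limit comparison with Σ 1/n².

[-63/11, -47/11]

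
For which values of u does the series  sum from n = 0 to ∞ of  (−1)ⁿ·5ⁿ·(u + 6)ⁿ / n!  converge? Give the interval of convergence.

(−∞, ∞)

Apply the ratio test: |a_{n+1}| / |a_n| = 5 · 1/(n+1), which tends to 0 as n → ∞.
The ratio tends to 0 regardless of u, hence R = ∞.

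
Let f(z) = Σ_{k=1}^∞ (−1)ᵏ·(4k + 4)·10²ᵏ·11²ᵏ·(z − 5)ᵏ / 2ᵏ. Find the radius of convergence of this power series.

Ratio test: |a_{k+1}/a_k| = [(4(k+1) + 4)/(4k + 4)] · 100·121/2 → 6050 as k → ∞.
Hence the series converges for |z − 5| < 1/(6050) = 1/6050, so the radius of convergence is 1/6050.

R = 1/6050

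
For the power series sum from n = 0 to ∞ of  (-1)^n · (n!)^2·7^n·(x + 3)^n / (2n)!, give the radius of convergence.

R = 4/7

Apply the ratio test: |a_{n+1}| / |a_n| = (n+1)²/[(2n+1)·(2n+2)] · 7, which tends to 7/4 as n → ∞.
The series converges when 7/4 · |x + 3| < 1, giving R = 4/7.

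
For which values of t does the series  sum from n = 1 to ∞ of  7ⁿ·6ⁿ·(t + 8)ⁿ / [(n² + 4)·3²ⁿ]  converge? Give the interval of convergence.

[-115/14, -109/14]

The ratio of consecutive coefficients is [(n² + 4)/((n+1)² + 4)] · 7·6/9 → 14/3.
The series converges when 14/3 · |t + 8| < 1, giving R = 3/14.
When t = -109/14, the series is dominated by a constant times Σ 1/n², which converges (p = 2 > 1).
Check t = -115/14: absolute convergence follows by limit comparison with Σ 1/n².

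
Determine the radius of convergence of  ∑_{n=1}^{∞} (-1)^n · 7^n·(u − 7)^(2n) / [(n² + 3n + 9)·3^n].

Apply the ratio test: |a_{n+1}| / |a_n| = [(n² + 3n + 9)/((n+1)² + 3(n+1) + 9)] · 7/3, which tends to 7/3 as n → ∞.
Since the exponent of (u − 7) increases by 2 each term, convergence requires |u − 7|² < 3/7, hence R = √21/7.

R = √21/7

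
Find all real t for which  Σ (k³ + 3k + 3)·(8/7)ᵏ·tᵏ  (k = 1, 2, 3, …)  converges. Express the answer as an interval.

(-7/8, 7/8)

Ratio test: |a_{k+1}/a_k| = [((k+1)³ + 3(k+1) + 3)/(k³ + 3k + 3)] · 8/7 → 8/7 as k → ∞.
Convergence for |t| · 8/7 < 1, i.e. |t| < 7/8. So R = 7/8.
Endpoint t = 7/8: the terms have absolute value of order k³, which does not tend to 0, so the series diverges by the divergence test.
When t = -7/8, the k-th term does not approach 0; divergence by the term test.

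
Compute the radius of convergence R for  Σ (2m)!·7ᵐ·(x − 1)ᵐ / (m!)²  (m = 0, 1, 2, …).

Ratio test: |a_{m+1}/a_m| = (2m+1)·(2m+2)/(m+1)² · 7 → 28 as m → ∞.
Convergence for |x − 1| · 28 < 1, i.e. |x − 1| < 1/28. So R = 1/28.

R = 1/28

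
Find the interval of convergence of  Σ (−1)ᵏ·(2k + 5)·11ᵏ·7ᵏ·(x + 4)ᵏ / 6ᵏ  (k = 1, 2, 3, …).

Apply the ratio test: |a_{k+1}| / |a_k| = [(2(k+1) + 5)/(2k + 5)] · 11·7/6, which tends to 77/6 as k → ∞.
The series converges when 77/6 · |x + 4| < 1, giving R = 6/77.
Check x = -302/77: the k-th term does not approach 0; divergence by the term test.
At x = -314/77: the terms have absolute value of order k, which does not tend to 0, so the series diverges by the divergence test.

(-314/77, -302/77)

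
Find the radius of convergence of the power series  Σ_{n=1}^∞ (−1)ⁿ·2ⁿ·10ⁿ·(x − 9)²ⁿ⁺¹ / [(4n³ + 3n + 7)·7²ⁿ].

R = 7√5/10

By the ratio test, |a_{n+1}/a_n| = [(4n³ + 3n + 7)/(4(n+1)³ + 3(n+1) + 7)] · 2·10/49 → 20/49.
Successive powers of (x − 9) differ by 2, so the series converges when |x − 9|² · 20/49 < 1, i.e. |x − 9| < √(49/20). So R = 7√5/10.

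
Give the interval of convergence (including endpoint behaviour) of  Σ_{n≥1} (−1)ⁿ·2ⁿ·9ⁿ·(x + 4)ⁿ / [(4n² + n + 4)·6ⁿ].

Apply the ratio test: |a_{n+1}| / |a_n| = [(4n² + n + 4)/(4(n+1)² + (n+1) + 4)] · 2·9/6, which tends to 3 as n → ∞.
The series converges when 3 · |x + 4| < 1, giving R = 1/3.
Endpoint x = -11/3: absolute convergence follows by limit comparison with Σ 1/n².
At x = -13/3: absolute convergence follows by limit comparison with Σ 1/n².

[-13/3, -11/3]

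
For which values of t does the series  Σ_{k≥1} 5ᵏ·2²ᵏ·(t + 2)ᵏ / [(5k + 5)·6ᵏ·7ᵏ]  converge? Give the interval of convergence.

[-41/10, 1/10)

By the ratio test, |a_{k+1}/a_k| = [(5k + 5)/(5(k+1) + 5)] · 5·4/(6·7) → 10/21.
The series converges when 10/21 · |t + 2| < 1, giving R = 21/10.
Check t = 1/10: the terms are asymptotic to a nonzero constant times 1/k, so the series diverges by limit comparison with Σ 1/k.
At t = -41/10: convergence follows from the alternating series test (terms decrease monotonically to 0).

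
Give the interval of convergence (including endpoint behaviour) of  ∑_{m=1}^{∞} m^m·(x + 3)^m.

{-3}

By the Cauchy root test, |a_m|^(1/m) = m → ∞.
Since the m-th root of |a_m| is unbounded, the series converges only at x = -3; R = 0.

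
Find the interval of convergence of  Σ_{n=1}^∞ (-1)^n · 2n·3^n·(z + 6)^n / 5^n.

(-23/3, -13/3)

The ratio of consecutive coefficients is [2(n+1)/2n] · 3/5 → 3/5.
The series converges when 3/5 · |z + 6| < 1, giving R = 5/3.
At z = -13/3: the terms have absolute value of order n, which does not tend to 0, so the series diverges by the divergence test.
At z = -23/3: the n-th term does not approach 0; divergence by the term test.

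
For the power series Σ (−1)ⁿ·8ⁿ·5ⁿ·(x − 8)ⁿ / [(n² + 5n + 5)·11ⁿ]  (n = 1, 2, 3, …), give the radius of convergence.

R = 11/40

By the ratio test, |a_{n+1}/a_n| = [(n² + 5n + 5)/((n+1)² + 5(n+1) + 5)] · 8·5/11 → 40/11.
Thus R = 1/(40/11) = 11/40.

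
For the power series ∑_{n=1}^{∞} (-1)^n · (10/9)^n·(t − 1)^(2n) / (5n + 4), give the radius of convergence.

R = 3√10/10

By the ratio test, |a_{n+1}/a_n| = [(5n + 4)/(5(n+1) + 4)] · 10/9 → 10/9.
Since the exponent of (t − 1) increases by 2 each term, convergence requires |t − 1|² < 9/10, hence R = 3√10/10.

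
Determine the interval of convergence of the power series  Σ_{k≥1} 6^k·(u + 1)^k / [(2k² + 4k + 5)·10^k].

[-8/3, 2/3]

Ratio test: |a_{k+1}/a_k| = [(2k² + 4k + 5)/(2(k+1)² + 4(k+1) + 5)] · 6/10 → 3/5 as k → ∞.
The series converges when 3/5 · |u + 1| < 1, giving R = 5/3.
When u = 2/3, the series is dominated by a constant times Σ 1/k², which converges (p = 2 > 1).
At u = -8/3: the terms are on the order of 1/k², so the series converges absolutely by comparison with the p-series (p = 2 > 1).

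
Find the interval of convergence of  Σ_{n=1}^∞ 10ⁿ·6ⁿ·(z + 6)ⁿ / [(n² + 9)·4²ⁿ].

[-94/15, -86/15]

Apply the ratio test: |a_{n+1}| / |a_n| = [(n² + 9)/((n+1)² + 9)] · 10·6/16, which tends to 15/4 as n → ∞.
Hence the series converges for |z + 6| < 1/(15/4) = 4/15, so the radius of convergence is 4/15.
At z = -86/15: absolute convergence follows by limit comparison with Σ 1/n².
When z = -94/15, the terms are on the order of 1/n², so the series converges absolutely by comparison with the p-series (p = 2 > 1).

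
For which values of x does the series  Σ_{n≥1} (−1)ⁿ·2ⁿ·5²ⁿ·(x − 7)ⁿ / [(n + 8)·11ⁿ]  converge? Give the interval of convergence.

The ratio of consecutive coefficients is [(n + 8)/((n+1) + 8)] · 2·25/11 → 50/11.
Thus R = 1/(50/11) = 11/50.
When x = 361/50, an alternating series whose terms decrease to 0 in absolute value, so it converges by the Leibniz criterion.
Check x = 339/50: the terms are asymptotic to a nonzero constant times 1/n, so the series diverges by limit comparison with Σ 1/n.

(339/50, 361/50]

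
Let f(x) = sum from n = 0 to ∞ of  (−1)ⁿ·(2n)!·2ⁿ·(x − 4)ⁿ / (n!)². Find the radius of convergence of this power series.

Ratio test: |a_{n+1}/a_n| = (2n+1)·(2n+2)/(n+1)² · 2 → 8 as n → ∞.
Thus R = 1/(8) = 1/8.

R = 1/8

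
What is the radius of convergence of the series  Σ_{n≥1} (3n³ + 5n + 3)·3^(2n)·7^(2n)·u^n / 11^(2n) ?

Apply the ratio test: |a_{n+1}| / |a_n| = [(3(n+1)³ + 5(n+1) + 3)/(3n³ + 5n + 3)] · 9·49/121, which tends to 441/121 as n → ∞.
Thus R = 1/(441/121) = 121/441.

R = 121/441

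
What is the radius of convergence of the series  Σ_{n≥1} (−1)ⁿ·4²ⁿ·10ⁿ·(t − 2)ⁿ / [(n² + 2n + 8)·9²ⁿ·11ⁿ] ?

By the ratio test, |a_{n+1}/a_n| = [(n² + 2n + 8)/((n+1)² + 2(n+1) + 8)] · 16·10/(81·11) → 160/891.
Thus R = 1/(160/891) = 891/160.

R = 891/160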